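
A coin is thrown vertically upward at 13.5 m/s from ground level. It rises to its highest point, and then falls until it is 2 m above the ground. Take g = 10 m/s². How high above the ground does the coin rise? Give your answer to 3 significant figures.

Phase 1 (rising): v₀ = 13.5 m/s, a = -10 m/s².
v = v₀ + at → t = (0 − 13.5) / -10 = 1.35 s
v² = v₀² + 2aΔx → Δx = (0² − 13.5²)/(2·-10) = 9.11 m
Maximum height = 9.11 m

9.11 m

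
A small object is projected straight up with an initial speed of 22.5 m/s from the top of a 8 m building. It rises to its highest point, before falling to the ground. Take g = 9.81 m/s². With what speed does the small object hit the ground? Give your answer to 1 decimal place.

25.8 m/s

Phase 1 (rising): v₀ = 22.5 m/s, a = -9.81 m/s².
v = v₀ + at → t = (0 − 22.5) / -9.81 = 2.29 s
v² = v₀² + 2aΔx → Δx = (0² − 22.5²)/(2·-9.81) = 25.8 m

Phase 2 (falling): v₀ = 0 m/s, a = -9.81 m/s².
Falls 33.8 m from rest: t = √(2·33.8/9.81) = 2.63 s; v = g·t = 25.8 m/s.
Final speed = 25.8 m/s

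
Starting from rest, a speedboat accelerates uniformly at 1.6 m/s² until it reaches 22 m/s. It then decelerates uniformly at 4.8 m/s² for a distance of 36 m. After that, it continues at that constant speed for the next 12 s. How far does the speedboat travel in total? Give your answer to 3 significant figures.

328 m

Phase 1 (accelerating): v₀ = 0 m/s, a = 1.6 m/s².
v = v₀ + at → t = (22 − 0) / 1.6 = 13.8 s
v² = v₀² + 2aΔx → Δx = (22² − 0²)/(2·1.6) = 151 m

Phase 2 (decelerating): v₀ = 22.0 m/s, a = -4.8 m/s².
v² = v₀² + 2aΔx = 22.0² + 2·-4.8·36 = 138 → v = 11.8 m/s
t = (v − v₀)/a = (11.8 − 22.0)/-4.8 = 2.13 s

Phase 3 (constant speed): v₀ = 11.8 m/s, a = 0 m/s².
v = v₀ + at = 11.8 + (0)(12) = 11.8 m/s
Δx = v₀t + ½at² = 11.8·12 + 0.5·0·12² = 141 m
Total distance = 151 + 36.0 + 141 = 328 m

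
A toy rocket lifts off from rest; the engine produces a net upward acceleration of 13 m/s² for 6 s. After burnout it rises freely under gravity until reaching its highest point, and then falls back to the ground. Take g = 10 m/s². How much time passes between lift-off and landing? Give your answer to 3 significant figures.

Phase 1 (powered ascent): v₀ = 0 m/s, a = 13 m/s².
v = v₀ + at = 0 + (13)(6) = 78.0 m/s
Δx = v₀t + ½at² = 0·6 + 0.5·13·6² = 234 m

Phase 2 (coasting upward): v₀ = 78.0 m/s, a = -10 m/s².
v = v₀ + at → t = (0 − 78.0) / -10 = 7.80 s
v² = v₀² + 2aΔx → Δx = (0² − 78.0²)/(2·-10) = 304 m

Phase 3 (free fall): v₀ = 0 m/s, a = -10 m/s².
Falls 538 m from rest: t = √(2·538/10) = 10.4 s; v = g·t = 104 m/s.
Total time = 6.00 + 7.80 + 10.4 = 24.2 s

24.2 s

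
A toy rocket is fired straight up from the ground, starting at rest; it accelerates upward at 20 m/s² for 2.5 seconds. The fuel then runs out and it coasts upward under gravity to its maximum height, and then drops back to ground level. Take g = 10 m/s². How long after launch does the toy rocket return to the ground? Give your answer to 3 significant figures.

Phase 1 (powered ascent): v₀ = 0 m/s, a = 20 m/s².
v = v₀ + at = 0 + (20)(2.5) = 50.0 m/s
Δx = v₀t + ½at² = 0·2.5 + 0.5·20·2.5² = 62.5 m

Phase 2 (coasting upward): v₀ = 50.0 m/s, a = -10 m/s².
v = v₀ + at → t = (0 − 50.0) / -10 = 5.00 s
v² = v₀² + 2aΔx → Δx = (0² − 50.0²)/(2·-10) = 125 m

Phase 3 (free fall): v₀ = 0 m/s, a = -10 m/s².
Falls 188 m from rest: t = √(2·188/10) = 6.12 s; v = g·t = 61.2 m/s.
Total time = 2.50 + 5.00 + 6.12 = 13.6 s

13.6 s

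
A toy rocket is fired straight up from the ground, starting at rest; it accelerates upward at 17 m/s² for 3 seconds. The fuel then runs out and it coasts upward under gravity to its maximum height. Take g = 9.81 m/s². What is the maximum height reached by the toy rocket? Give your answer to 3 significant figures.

Phase 1 (powered ascent): v₀ = 0 m/s, a = 17 m/s².
v = v₀ + at = 0 + (17)(3) = 51.0 m/s
Δx = v₀t + ½at² = 0·3 + 0.5·17·3² = 76.5 m

Phase 2 (coasting upward): v₀ = 51.0 m/s, a = -9.81 m/s².
v = v₀ + at → t = (0 − 51.0) / -9.81 = 5.20 s
v² = v₀² + 2aΔx → Δx = (0² − 51.0²)/(2·-9.81) = 133 m
Maximum height = 76.5 + 133 = 209 m

209 m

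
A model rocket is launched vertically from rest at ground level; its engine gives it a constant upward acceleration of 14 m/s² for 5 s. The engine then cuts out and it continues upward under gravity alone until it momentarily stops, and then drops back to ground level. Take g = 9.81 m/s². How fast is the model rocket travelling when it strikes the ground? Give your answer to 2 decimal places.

91.29 m/s

Phase 1 (powered ascent): v₀ = 0 m/s, a = 14 m/s².
v = v₀ + at = 0 + (14)(5) = 70.0 m/s
Δx = v₀t + ½at² = 0·5 + 0.5·14·5² = 175 m

Phase 2 (coasting upward): v₀ = 70.0 m/s, a = -9.81 m/s².
v = v₀ + at → t = (0 − 70.0) / -9.81 = 7.14 s
v² = v₀² + 2aΔx → Δx = (0² − 70.0²)/(2·-9.81) = 250 m

Phase 3 (free fall): v₀ = 0 m/s, a = -9.81 m/s².
Falls 425 m from rest: t = √(2·425/9.81) = 9.31 s; v = g·t = 91.3 m/s.
Impact speed = 91.3 m/s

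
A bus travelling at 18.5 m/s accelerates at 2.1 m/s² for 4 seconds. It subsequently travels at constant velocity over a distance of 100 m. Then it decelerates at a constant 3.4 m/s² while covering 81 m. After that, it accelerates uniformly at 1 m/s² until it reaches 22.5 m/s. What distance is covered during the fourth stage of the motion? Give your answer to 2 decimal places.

166.72 m

Phase 1 (accelerating): v₀ = 18.5 m/s, a = 2.1 m/s².
v = v₀ + at = 18.5 + (2.1)(4) = 26.9 m/s
Δx = v₀t + ½at² = 18.5·4 + 0.5·2.1·4² = 90.8 m

Phase 2 (constant speed): v₀ = 26.9 m/s, a = 0 m/s².
Constant speed: t = d/v = 100/26.9 = 3.72 s

Phase 3 (decelerating): v₀ = 26.9 m/s, a = -3.4 m/s².
v² = v₀² + 2aΔx = 26.9² + 2·-3.4·81 = 173 → v = 13.1 m/s
t = (v − v₀)/a = (13.1 − 26.9)/-3.4 = 4.05 s

Phase 4 (accelerating): v₀ = 13.1 m/s, a = 1 m/s².
v = v₀ + at → t = (22.5 − 13.1) / 1 = 9.35 s
v² = v₀² + 2aΔx → Δx = (22.5² − 13.1²)/(2·1) = 167 m
Distance in phase 4 = 167 m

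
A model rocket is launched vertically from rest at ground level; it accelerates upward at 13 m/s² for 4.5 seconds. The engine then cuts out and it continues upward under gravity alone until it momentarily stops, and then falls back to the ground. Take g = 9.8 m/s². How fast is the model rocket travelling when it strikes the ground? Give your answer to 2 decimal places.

Phase 1 (powered ascent): v₀ = 0 m/s, a = 13 m/s².
v = v₀ + at = 0 + (13)(4.5) = 58.5 m/s
Δx = v₀t + ½at² = 0·4.5 + 0.5·13·4.5² = 132 m

Phase 2 (coasting upward): v₀ = 58.5 m/s, a = -9.8 m/s².
v = v₀ + at → t = (0 − 58.5) / -9.8 = 5.97 s
v² = v₀² + 2aΔx → Δx = (0² − 58.5²)/(2·-9.8) = 175 m

Phase 3 (free fall): v₀ = 0 m/s, a = -9.8 m/s².
Falls 306 m from rest: t = √(2·306/9.8) = 7.91 s; v = g·t = 77.5 m/s.
Impact speed = 77.5 m/s

77.47 m/s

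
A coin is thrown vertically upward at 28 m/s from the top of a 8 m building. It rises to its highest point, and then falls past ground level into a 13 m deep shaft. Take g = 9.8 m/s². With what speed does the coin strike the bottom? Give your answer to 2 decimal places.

34.58 m/s

Phase 1 (rising): v₀ = 28.0 m/s, a = -9.8 m/s².
v = v₀ + at → t = (0 − 28.0) / -9.8 = 2.86 s
v² = v₀² + 2aΔx → Δx = (0² − 28.0²)/(2·-9.8) = 40.0 m

Phase 2 (falling): v₀ = 0 m/s, a = -9.8 m/s².
Falls 61.0 m from rest: t = √(2·61.0/9.8) = 3.53 s; v = g·t = 34.6 m/s.
Final speed = 34.6 m/s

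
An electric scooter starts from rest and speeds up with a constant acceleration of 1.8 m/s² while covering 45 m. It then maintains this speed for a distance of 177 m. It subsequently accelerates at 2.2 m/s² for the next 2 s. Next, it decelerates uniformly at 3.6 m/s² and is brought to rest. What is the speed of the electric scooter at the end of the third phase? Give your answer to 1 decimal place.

Phase 1 (accelerating): v₀ = 0 m/s, a = 1.8 m/s².
v² = v₀² + 2aΔx = 0² + 2·1.8·45 = 162 → v = 12.7 m/s
t = (v − v₀)/a = (12.7 − 0)/1.8 = 7.07 s

Phase 2 (constant speed): v₀ = 12.7 m/s, a = 0 m/s².
Constant speed: t = d/v = 177/12.7 = 13.9 s

Phase 3 (accelerating): v₀ = 12.7 m/s, a = 2.2 m/s².
v = v₀ + at = 12.7 + (2.2)(2) = 17.1 m/s
Δx = v₀t + ½at² = 12.7·2 + 0.5·2.2·2² = 29.9 m
Speed at end of phase 3 = 17.1 m/s

17.1 m/s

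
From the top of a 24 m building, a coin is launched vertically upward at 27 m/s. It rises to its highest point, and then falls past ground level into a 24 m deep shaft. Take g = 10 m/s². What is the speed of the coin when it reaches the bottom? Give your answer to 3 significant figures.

41.1 m/s

Phase 1 (rising): v₀ = 27.0 m/s, a = -10 m/s².
v = v₀ + at → t = (0 − 27.0) / -10 = 2.70 s
v² = v₀² + 2aΔx → Δx = (0² − 27.0²)/(2·-10) = 36.5 m

Phase 2 (falling): v₀ = 0 m/s, a = -10 m/s².
Falls 84.5 m from rest: t = √(2·84.5/10) = 4.11 s; v = g·t = 41.1 m/s.
Final speed = 41.1 m/s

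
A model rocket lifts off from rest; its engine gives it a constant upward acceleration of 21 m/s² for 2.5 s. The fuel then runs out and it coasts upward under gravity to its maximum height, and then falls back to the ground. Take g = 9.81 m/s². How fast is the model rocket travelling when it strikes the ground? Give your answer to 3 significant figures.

63.6 m/s

Phase 1 (powered ascent): v₀ = 0 m/s, a = 21 m/s².
v = v₀ + at = 0 + (21)(2.5) = 52.5 m/s
Δx = v₀t + ½at² = 0·2.5 + 0.5·21·2.5² = 65.6 m

Phase 2 (coasting upward): v₀ = 52.5 m/s, a = -9.81 m/s².
v = v₀ + at → t = (0 − 52.5) / -9.81 = 5.35 s
v² = v₀² + 2aΔx → Δx = (0² − 52.5²)/(2·-9.81) = 140 m

Phase 3 (free fall): v₀ = 0 m/s, a = -9.81 m/s².
Falls 206 m from rest: t = √(2·206/9.81) = 6.48 s; v = g·t = 63.6 m/s.
Impact speed = 63.6 m/s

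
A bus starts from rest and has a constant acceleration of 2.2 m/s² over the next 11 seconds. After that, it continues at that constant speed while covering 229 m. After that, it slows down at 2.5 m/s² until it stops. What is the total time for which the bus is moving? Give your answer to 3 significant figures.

Phase 1 (accelerating): v₀ = 0 m/s, a = 2.2 m/s².
v = v₀ + at = 0 + (2.2)(11) = 24.2 m/s
Δx = v₀t + ½at² = 0·11 + 0.5·2.2·11² = 133 m

Phase 2 (constant speed): v₀ = 24.2 m/s, a = 0 m/s².
Constant speed: t = d/v = 229/24.2 = 9.46 s

Phase 3 (decelerating): v₀ = 24.2 m/s, a = -2.5 m/s².
v = v₀ + at → t = (0 − 24.2) / -2.5 = 9.68 s
v² = v₀² + 2aΔx → Δx = (0² − 24.2²)/(2·-2.5) = 117 m
Total time = 11.0 + 9.46 + 9.68 = 30.1 s

30.1 s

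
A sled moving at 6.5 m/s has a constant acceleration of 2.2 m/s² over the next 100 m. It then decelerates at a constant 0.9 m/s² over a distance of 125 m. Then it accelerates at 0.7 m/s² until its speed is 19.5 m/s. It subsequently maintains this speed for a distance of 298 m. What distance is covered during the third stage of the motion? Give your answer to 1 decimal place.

87.9 m

Phase 1 (accelerating): v₀ = 6.50 m/s, a = 2.2 m/s².
v² = v₀² + 2aΔx = 6.50² + 2·2.2·100 = 482 → v = 22.0 m/s
t = (v − v₀)/a = (22.0 − 6.50)/2.2 = 7.03 s

Phase 2 (decelerating): v₀ = 22.0 m/s, a = -0.9 m/s².
v² = v₀² + 2aΔx = 22.0² + 2·-0.9·125 = 257 → v = 16.0 m/s
t = (v − v₀)/a = (16.0 − 22.0)/-0.9 = 6.58 s

Phase 3 (accelerating): v₀ = 16.0 m/s, a = 0.7 m/s².
v = v₀ + at → t = (19.5 − 16.0) / 0.7 = 4.94 s
v² = v₀² + 2aΔx → Δx = (19.5² − 16.0²)/(2·0.7) = 87.9 m
Distance in phase 3 = 87.9 m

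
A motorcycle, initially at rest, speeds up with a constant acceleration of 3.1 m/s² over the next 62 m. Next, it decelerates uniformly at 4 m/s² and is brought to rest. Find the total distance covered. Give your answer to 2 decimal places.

Phase 1 (accelerating): v₀ = 0 m/s, a = 3.1 m/s².
v² = v₀² + 2aΔx = 0² + 2·3.1·62 = 384 → v = 19.6 m/s
t = (v − v₀)/a = (19.6 − 0)/3.1 = 6.32 s

Phase 2 (decelerating): v₀ = 19.6 m/s, a = -4 m/s².
v = v₀ + at → t = (0 − 19.6) / -4 = 4.90 s
v² = v₀² + 2aΔx → Δx = (0² − 19.6²)/(2·-4) = 48.1 m
Total distance = 62.0 + 48.1 = 110 m

110.05 m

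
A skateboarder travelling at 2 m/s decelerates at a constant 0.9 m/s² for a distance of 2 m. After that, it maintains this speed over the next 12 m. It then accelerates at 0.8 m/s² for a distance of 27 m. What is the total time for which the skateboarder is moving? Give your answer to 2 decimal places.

Phase 1 (decelerating): v₀ = 2.00 m/s, a = -0.9 m/s².
v² = v₀² + 2aΔx = 2.00² + 2·-0.9·2 = 0.400 → v = 0.632 m/s
t = (v − v₀)/a = (0.632 − 2.00)/-0.9 = 1.52 s

Phase 2 (constant speed): v₀ = 0.632 m/s, a = 0 m/s².
Constant speed: t = d/v = 12/0.632 = 19.0 s

Phase 3 (accelerating): v₀ = 0.632 m/s, a = 0.8 m/s².
v² = v₀² + 2aΔx = 0.632² + 2·0.8·27 = 43.6 → v = 6.60 m/s
t = (v − v₀)/a = (6.60 − 0.632)/0.8 = 7.46 s
Total time = 1.52 + 19.0 + 7.46 = 28.0 s

27.96 s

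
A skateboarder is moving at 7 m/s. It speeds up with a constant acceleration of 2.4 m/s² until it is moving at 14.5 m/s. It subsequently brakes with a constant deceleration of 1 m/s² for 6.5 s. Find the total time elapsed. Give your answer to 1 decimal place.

Phase 1 (accelerating): v₀ = 7.00 m/s, a = 2.4 m/s².
v = v₀ + at → t = (14.5 − 7.00) / 2.4 = 3.12 s
v² = v₀² + 2aΔx → Δx = (14.5² − 7.00²)/(2·2.4) = 33.6 m

Phase 2 (decelerating): v₀ = 14.5 m/s, a = -1 m/s².
v = v₀ + at = 14.5 + (-1)(6.5) = 8.00 m/s
Δx = v₀t + ½at² = 14.5·6.5 + 0.5·-1·6.5² = 73.1 m
Total time = 3.12 + 6.50 = 9.62 s

9.6 s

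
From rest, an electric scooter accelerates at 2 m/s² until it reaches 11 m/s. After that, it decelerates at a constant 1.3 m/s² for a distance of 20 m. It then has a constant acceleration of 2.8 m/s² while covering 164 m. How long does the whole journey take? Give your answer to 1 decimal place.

Phase 1 (accelerating): v₀ = 0 m/s, a = 2 m/s².
v = v₀ + at → t = (11 − 0) / 2 = 5.50 s
v² = v₀² + 2aΔx → Δx = (11² − 0²)/(2·2) = 30.2 m

Phase 2 (decelerating): v₀ = 11.0 m/s, a = -1.3 m/s².
v² = v₀² + 2aΔx = 11.0² + 2·-1.3·20 = 69.0 → v = 8.31 m/s
t = (v − v₀)/a = (8.31 − 11.0)/-1.3 = 2.07 s

Phase 3 (accelerating): v₀ = 8.31 m/s, a = 2.8 m/s².
v² = v₀² + 2aΔx = 8.31² + 2·2.8·164 = 987 → v = 31.4 m/s
t = (v − v₀)/a = (31.4 − 8.31)/2.8 = 8.26 s
Total time = 5.50 + 2.07 + 8.26 = 15.8 s

15.8 s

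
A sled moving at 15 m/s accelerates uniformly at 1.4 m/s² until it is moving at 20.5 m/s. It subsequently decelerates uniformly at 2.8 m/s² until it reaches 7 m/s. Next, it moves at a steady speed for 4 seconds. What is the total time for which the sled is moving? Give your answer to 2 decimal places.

12.75 s

Phase 1 (accelerating): v₀ = 15.0 m/s, a = 1.4 m/s².
v = v₀ + at → t = (20.5 − 15.0) / 1.4 = 3.93 s
v² = v₀² + 2aΔx → Δx = (20.5² − 15.0²)/(2·1.4) = 69.7 m

Phase 2 (decelerating): v₀ = 20.5 m/s, a = -2.8 m/s².
v = v₀ + at → t = (7 − 20.5) / -2.8 = 4.82 s
v² = v₀² + 2aΔx → Δx = (7² − 20.5²)/(2·-2.8) = 66.3 m

Phase 3 (constant speed): v₀ = 7.00 m/s, a = 0 m/s².
v = v₀ + at = 7.00 + (0)(4) = 7.00 m/s
Δx = v₀t + ½at² = 7.00·4 + 0.5·0·4² = 28.0 m
Total time = 3.93 + 4.82 + 4.00 = 12.8 s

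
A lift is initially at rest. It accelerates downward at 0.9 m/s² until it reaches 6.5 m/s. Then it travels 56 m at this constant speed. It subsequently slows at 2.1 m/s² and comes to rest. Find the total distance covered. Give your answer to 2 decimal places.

89.53 m

Phase 1 (accelerating): v₀ = 0 m/s, a = 0.9 m/s².
v = v₀ + at → t = (6.5 − 0) / 0.9 = 7.22 s
v² = v₀² + 2aΔx → Δx = (6.5² − 0²)/(2·0.9) = 23.5 m

Phase 2 (constant speed): v₀ = 6.50 m/s, a = 0 m/s².
Constant speed: t = d/v = 56/6.50 = 8.62 s

Phase 3 (decelerating): v₀ = 6.50 m/s, a = -2.1 m/s².
v = v₀ + at → t = (0 − 6.50) / -2.1 = 3.10 s
v² = v₀² + 2aΔx → Δx = (0² − 6.50²)/(2·-2.1) = 10.1 m
Total distance = 23.5 + 56.0 + 10.1 = 89.5 m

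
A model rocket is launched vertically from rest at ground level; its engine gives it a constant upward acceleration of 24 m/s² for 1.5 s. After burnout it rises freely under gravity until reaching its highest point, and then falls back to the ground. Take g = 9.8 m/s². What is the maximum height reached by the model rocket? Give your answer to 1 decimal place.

93.1 m

Phase 1 (powered ascent): v₀ = 0 m/s, a = 24 m/s².
v = v₀ + at = 0 + (24)(1.5) = 36.0 m/s
Δx = v₀t + ½at² = 0·1.5 + 0.5·24·1.5² = 27.0 m

Phase 2 (coasting upward): v₀ = 36.0 m/s, a = -9.8 m/s².
v = v₀ + at → t = (0 − 36.0) / -9.8 = 3.67 s
v² = v₀² + 2aΔx → Δx = (0² − 36.0²)/(2·-9.8) = 66.1 m
Maximum height = 27.0 + 66.1 = 93.1 m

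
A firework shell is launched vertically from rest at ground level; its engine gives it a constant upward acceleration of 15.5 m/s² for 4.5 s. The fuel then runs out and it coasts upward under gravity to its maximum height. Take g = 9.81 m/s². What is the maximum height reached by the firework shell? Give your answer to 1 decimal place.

404.9 m

Phase 1 (powered ascent): v₀ = 0 m/s, a = 15.5 m/s².
v = v₀ + at = 0 + (15.5)(4.5) = 69.8 m/s
Δx = v₀t + ½at² = 0·4.5 + 0.5·15.5·4.5² = 157 m

Phase 2 (coasting upward): v₀ = 69.8 m/s, a = -9.81 m/s².
v = v₀ + at → t = (0 − 69.8) / -9.81 = 7.11 s
v² = v₀² + 2aΔx → Δx = (0² − 69.8²)/(2·-9.81) = 248 m
Maximum height = 157 + 248 = 405 m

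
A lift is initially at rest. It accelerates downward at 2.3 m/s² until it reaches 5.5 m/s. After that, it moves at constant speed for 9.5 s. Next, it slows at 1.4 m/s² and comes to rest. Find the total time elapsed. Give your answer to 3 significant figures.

15.8 s

Phase 1 (accelerating): v₀ = 0 m/s, a = 2.3 m/s².
v = v₀ + at → t = (5.5 − 0) / 2.3 = 2.39 s
v² = v₀² + 2aΔx → Δx = (5.5² − 0²)/(2·2.3) = 6.58 m

Phase 2 (constant speed): v₀ = 5.50 m/s, a = 0 m/s².
v = v₀ + at = 5.50 + (0)(9.5) = 5.50 m/s
Δx = v₀t + ½at² = 5.50·9.5 + 0.5·0·9.5² = 52.2 m

Phase 3 (decelerating): v₀ = 5.50 m/s, a = -1.4 m/s².
v = v₀ + at → t = (0 − 5.50) / -1.4 = 3.93 s
v² = v₀² + 2aΔx → Δx = (0² − 5.50²)/(2·-1.4) = 10.8 m
Total time = 2.39 + 9.50 + 3.93 = 15.8 s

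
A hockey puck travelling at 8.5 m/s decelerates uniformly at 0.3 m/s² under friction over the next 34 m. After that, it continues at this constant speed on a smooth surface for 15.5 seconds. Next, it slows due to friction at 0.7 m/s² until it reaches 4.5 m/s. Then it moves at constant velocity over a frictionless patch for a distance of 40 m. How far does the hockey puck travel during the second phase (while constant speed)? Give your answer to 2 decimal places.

111.61 m

Phase 1 (decelerating): v₀ = 8.50 m/s, a = -0.3 m/s².
v² = v₀² + 2aΔx = 8.50² + 2·-0.3·34 = 51.9 → v = 7.20 m/s
t = (v − v₀)/a = (7.20 − 8.50)/-0.3 = 4.33 s

Phase 2 (constant speed): v₀ = 7.20 m/s, a = 0 m/s².
v = v₀ + at = 7.20 + (0)(15.5) = 7.20 m/s
Δx = v₀t + ½at² = 7.20·15.5 + 0.5·0·15.5² = 112 m
Distance in phase 2 = 112 m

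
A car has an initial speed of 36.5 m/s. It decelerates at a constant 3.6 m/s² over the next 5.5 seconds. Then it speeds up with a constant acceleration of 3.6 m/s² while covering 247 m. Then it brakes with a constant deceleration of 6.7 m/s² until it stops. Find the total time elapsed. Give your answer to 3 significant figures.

Phase 1 (decelerating): v₀ = 36.5 m/s, a = -3.6 m/s².
v = v₀ + at = 36.5 + (-3.6)(5.5) = 16.7 m/s
Δx = v₀t + ½at² = 36.5·5.5 + 0.5·-3.6·5.5² = 146 m

Phase 2 (accelerating): v₀ = 16.7 m/s, a = 3.6 m/s².
v² = v₀² + 2aΔx = 16.7² + 2·3.6·247 = 2060 → v = 45.4 m/s
t = (v − v₀)/a = (45.4 − 16.7)/3.6 = 7.96 s

Phase 3 (decelerating): v₀ = 45.4 m/s, a = -6.7 m/s².
v = v₀ + at → t = (0 − 45.4) / -6.7 = 6.77 s
v² = v₀² + 2aΔx → Δx = (0² − 45.4²)/(2·-6.7) = 154 m
Total time = 5.50 + 7.96 + 6.77 = 20.2 s

20.2 s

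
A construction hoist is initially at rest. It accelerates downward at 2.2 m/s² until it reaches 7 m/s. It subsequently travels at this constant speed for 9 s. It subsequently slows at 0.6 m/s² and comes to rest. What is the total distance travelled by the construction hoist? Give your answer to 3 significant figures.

115 m

Phase 1 (accelerating): v₀ = 0 m/s, a = 2.2 m/s².
v = v₀ + at → t = (7 − 0) / 2.2 = 3.18 s
v² = v₀² + 2aΔx → Δx = (7² − 0²)/(2·2.2) = 11.1 m

Phase 2 (constant speed): v₀ = 7.00 m/s, a = 0 m/s².
v = v₀ + at = 7.00 + (0)(9) = 7.00 m/s
Δx = v₀t + ½at² = 7.00·9 + 0.5·0·9² = 63.0 m

Phase 3 (decelerating): v₀ = 7.00 m/s, a = -0.6 m/s².
v = v₀ + at → t = (0 − 7.00) / -0.6 = 11.7 s
v² = v₀² + 2aΔx → Δx = (0² − 7.00²)/(2·-0.6) = 40.8 m
Total distance = 11.1 + 63.0 + 40.8 = 115 m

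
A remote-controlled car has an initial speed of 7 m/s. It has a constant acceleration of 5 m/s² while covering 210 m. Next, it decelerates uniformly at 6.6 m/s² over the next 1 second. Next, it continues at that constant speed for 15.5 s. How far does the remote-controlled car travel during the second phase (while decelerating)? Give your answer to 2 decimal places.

43.06 m

Phase 1 (accelerating): v₀ = 7.00 m/s, a = 5 m/s².
v² = v₀² + 2aΔx = 7.00² + 2·5·210 = 2150 → v = 46.4 m/s
t = (v − v₀)/a = (46.4 − 7.00)/5 = 7.87 s

Phase 2 (decelerating): v₀ = 46.4 m/s, a = -6.6 m/s².
v = v₀ + at = 46.4 + (-6.6)(1) = 39.8 m/s
Δx = v₀t + ½at² = 46.4·1 + 0.5·-6.6·1² = 43.1 m
Distance in phase 2 = 43.1 m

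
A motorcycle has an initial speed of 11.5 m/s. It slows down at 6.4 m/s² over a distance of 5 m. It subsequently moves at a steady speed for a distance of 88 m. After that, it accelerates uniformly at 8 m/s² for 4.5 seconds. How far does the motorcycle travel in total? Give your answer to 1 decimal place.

Phase 1 (decelerating): v₀ = 11.5 m/s, a = -6.4 m/s².
v² = v₀² + 2aΔx = 11.5² + 2·-6.4·5 = 68.2 → v = 8.26 m/s
t = (v − v₀)/a = (8.26 − 11.5)/-6.4 = 0.506 s

Phase 2 (constant speed): v₀ = 8.26 m/s, a = 0 m/s².
Constant speed: t = d/v = 88/8.26 = 10.7 s

Phase 3 (accelerating): v₀ = 8.26 m/s, a = 8 m/s².
v = v₀ + at = 8.26 + (8)(4.5) = 44.3 m/s
Δx = v₀t + ½at² = 8.26·4.5 + 0.5·8·4.5² = 118 m
Total distance = 5.00 + 88.0 + 118 = 211 m

211.2 m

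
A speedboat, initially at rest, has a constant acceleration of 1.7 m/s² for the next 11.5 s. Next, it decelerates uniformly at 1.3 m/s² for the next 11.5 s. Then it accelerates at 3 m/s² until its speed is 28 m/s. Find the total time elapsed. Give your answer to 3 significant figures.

Phase 1 (accelerating): v₀ = 0 m/s, a = 1.7 m/s².
v = v₀ + at = 0 + (1.7)(11.5) = 19.6 m/s
Δx = v₀t + ½at² = 0·11.5 + 0.5·1.7·11.5² = 112 m

Phase 2 (decelerating): v₀ = 19.6 m/s, a = -1.3 m/s².
v = v₀ + at = 19.6 + (-1.3)(11.5) = 4.60 m/s
Δx = v₀t + ½at² = 19.6·11.5 + 0.5·-1.3·11.5² = 139 m

Phase 3 (accelerating): v₀ = 4.60 m/s, a = 3 m/s².
v = v₀ + at → t = (28 − 4.60) / 3 = 7.80 s
v² = v₀² + 2aΔx → Δx = (28² − 4.60²)/(2·3) = 127 m
Total time = 11.5 + 11.5 + 7.80 = 30.8 s

30.8 s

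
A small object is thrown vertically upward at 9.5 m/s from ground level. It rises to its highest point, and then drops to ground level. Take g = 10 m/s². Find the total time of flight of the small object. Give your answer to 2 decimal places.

1.90 s

Phase 1 (rising): v₀ = 9.50 m/s, a = -10 m/s².
v = v₀ + at → t = (0 − 9.50) / -10 = 0.950 s
v² = v₀² + 2aΔx → Δx = (0² − 9.50²)/(2·-10) = 4.51 m

Phase 2 (falling): v₀ = 0 m/s, a = -10 m/s².
Falls 4.51 m from rest: t = √(2·4.51/10) = 0.950 s; v = g·t = 9.50 m/s.
Total time = 0.950 + 0.950 = 1.90 s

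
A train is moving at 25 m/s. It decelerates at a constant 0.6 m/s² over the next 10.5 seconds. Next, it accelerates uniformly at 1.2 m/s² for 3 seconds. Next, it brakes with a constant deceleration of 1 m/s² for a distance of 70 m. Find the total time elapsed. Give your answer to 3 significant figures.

16.9 s

Phase 1 (decelerating): v₀ = 25.0 m/s, a = -0.6 m/s².
v = v₀ + at = 25.0 + (-0.6)(10.5) = 18.7 m/s
Δx = v₀t + ½at² = 25.0·10.5 + 0.5·-0.6·10.5² = 229 m

Phase 2 (accelerating): v₀ = 18.7 m/s, a = 1.2 m/s².
v = v₀ + at = 18.7 + (1.2)(3) = 22.3 m/s
Δx = v₀t + ½at² = 18.7·3 + 0.5·1.2·3² = 61.5 m

Phase 3 (decelerating): v₀ = 22.3 m/s, a = -1 m/s².
v² = v₀² + 2aΔx = 22.3² + 2·-1·70 = 357 → v = 18.9 m/s
t = (v − v₀)/a = (18.9 − 22.3)/-1 = 3.40 s
Total time = 10.5 + 3.00 + 3.40 = 16.9 s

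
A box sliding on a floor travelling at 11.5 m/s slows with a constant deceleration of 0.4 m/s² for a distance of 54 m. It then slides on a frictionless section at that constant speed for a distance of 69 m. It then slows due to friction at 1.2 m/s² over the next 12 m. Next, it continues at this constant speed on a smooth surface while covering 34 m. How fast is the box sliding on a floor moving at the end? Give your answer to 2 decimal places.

Phase 1 (decelerating): v₀ = 11.5 m/s, a = -0.4 m/s².
v² = v₀² + 2aΔx = 11.5² + 2·-0.4·54 = 89.0 → v = 9.44 m/s
t = (v − v₀)/a = (9.44 − 11.5)/-0.4 = 5.16 s

Phase 2 (constant speed): v₀ = 9.44 m/s, a = 0 m/s².
Constant speed: t = d/v = 69/9.44 = 7.31 s

Phase 3 (decelerating): v₀ = 9.44 m/s, a = -1.2 m/s².
v² = v₀² + 2aΔx = 9.44² + 2·-1.2·12 = 60.2 → v = 7.76 m/s
t = (v − v₀)/a = (7.76 − 9.44)/-1.2 = 1.40 s

Phase 4 (constant speed): v₀ = 7.76 m/s, a = 0 m/s².
Constant speed: t = d/v = 34/7.76 = 4.38 s
Final speed = 7.76 m/s

7.76 m/s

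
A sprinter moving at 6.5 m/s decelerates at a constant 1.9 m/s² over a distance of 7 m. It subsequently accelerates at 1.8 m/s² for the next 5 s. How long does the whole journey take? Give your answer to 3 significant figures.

6.34 s

Phase 1 (decelerating): v₀ = 6.50 m/s, a = -1.9 m/s².
v² = v₀² + 2aΔx = 6.50² + 2·-1.9·7 = 15.7 → v = 3.96 m/s
t = (v − v₀)/a = (3.96 − 6.50)/-1.9 = 1.34 s

Phase 2 (accelerating): v₀ = 3.96 m/s, a = 1.8 m/s².
v = v₀ + at = 3.96 + (1.8)(5) = 13.0 m/s
Δx = v₀t + ½at² = 3.96·5 + 0.5·1.8·5² = 42.3 m
Total time = 1.34 + 5.00 = 6.34 s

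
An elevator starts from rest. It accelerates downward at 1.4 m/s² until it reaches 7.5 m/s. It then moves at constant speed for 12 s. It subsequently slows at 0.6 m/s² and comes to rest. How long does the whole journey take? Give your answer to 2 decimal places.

29.86 s

Phase 1 (accelerating): v₀ = 0 m/s, a = 1.4 m/s².
v = v₀ + at → t = (7.5 − 0) / 1.4 = 5.36 s
v² = v₀² + 2aΔx → Δx = (7.5² − 0²)/(2·1.4) = 20.1 m

Phase 2 (constant speed): v₀ = 7.50 m/s, a = 0 m/s².
v = v₀ + at = 7.50 + (0)(12) = 7.50 m/s
Δx = v₀t + ½at² = 7.50·12 + 0.5·0·12² = 90.0 m

Phase 3 (decelerating): v₀ = 7.50 m/s, a = -0.6 m/s².
v = v₀ + at → t = (0 − 7.50) / -0.6 = 12.5 s
v² = v₀² + 2aΔx → Δx = (0² − 7.50²)/(2·-0.6) = 46.9 m
Total time = 5.36 + 12.0 + 12.5 = 29.9 s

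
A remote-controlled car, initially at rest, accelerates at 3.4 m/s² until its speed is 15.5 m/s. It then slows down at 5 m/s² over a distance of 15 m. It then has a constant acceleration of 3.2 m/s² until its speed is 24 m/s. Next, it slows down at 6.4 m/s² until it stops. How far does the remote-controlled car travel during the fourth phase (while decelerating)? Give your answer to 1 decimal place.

Phase 1 (accelerating): v₀ = 0 m/s, a = 3.4 m/s².
v = v₀ + at → t = (15.5 − 0) / 3.4 = 4.56 s
v² = v₀² + 2aΔx → Δx = (15.5² − 0²)/(2·3.4) = 35.3 m

Phase 2 (decelerating): v₀ = 15.5 m/s, a = -5 m/s².
v² = v₀² + 2aΔx = 15.5² + 2·-5·15 = 90.2 → v = 9.50 m/s
t = (v − v₀)/a = (9.50 − 15.5)/-5 = 1.20 s

Phase 3 (accelerating): v₀ = 9.50 m/s, a = 3.2 m/s².
v = v₀ + at → t = (24 − 9.50) / 3.2 = 4.53 s
v² = v₀² + 2aΔx → Δx = (24² − 9.50²)/(2·3.2) = 75.9 m

Phase 4 (decelerating): v₀ = 24.0 m/s, a = -6.4 m/s².
v = v₀ + at → t = (0 − 24.0) / -6.4 = 3.75 s
v² = v₀² + 2aΔx → Δx = (0² − 24.0²)/(2·-6.4) = 45.0 m
Distance in phase 4 = 45.0 m

45.0 m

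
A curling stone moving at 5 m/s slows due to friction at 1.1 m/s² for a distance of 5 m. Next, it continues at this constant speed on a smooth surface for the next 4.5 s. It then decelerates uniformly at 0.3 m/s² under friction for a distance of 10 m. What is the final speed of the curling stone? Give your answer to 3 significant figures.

Phase 1 (decelerating): v₀ = 5.00 m/s, a = -1.1 m/s².
v² = v₀² + 2aΔx = 5.00² + 2·-1.1·5 = 14.0 → v = 3.74 m/s
t = (v − v₀)/a = (3.74 − 5.00)/-1.1 = 1.14 s

Phase 2 (constant speed): v₀ = 3.74 m/s, a = 0 m/s².
v = v₀ + at = 3.74 + (0)(4.5) = 3.74 m/s
Δx = v₀t + ½at² = 3.74·4.5 + 0.5·0·4.5² = 16.8 m

Phase 3 (decelerating): v₀ = 3.74 m/s, a = -0.3 m/s².
v² = v₀² + 2aΔx = 3.74² + 2·-0.3·10 = 8.00 → v = 2.83 m/s
t = (v − v₀)/a = (2.83 − 3.74)/-0.3 = 3.04 s
Final speed = 2.83 m/s

2.83 m/s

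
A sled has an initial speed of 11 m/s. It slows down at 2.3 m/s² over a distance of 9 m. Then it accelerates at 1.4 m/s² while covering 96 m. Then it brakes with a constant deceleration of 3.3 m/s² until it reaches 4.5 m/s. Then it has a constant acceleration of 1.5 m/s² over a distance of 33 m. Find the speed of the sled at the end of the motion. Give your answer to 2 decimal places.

Phase 1 (decelerating): v₀ = 11.0 m/s, a = -2.3 m/s².
v² = v₀² + 2aΔx = 11.0² + 2·-2.3·9 = 79.6 → v = 8.92 m/s
t = (v − v₀)/a = (8.92 − 11.0)/-2.3 = 0.904 s

Phase 2 (accelerating): v₀ = 8.92 m/s, a = 1.4 m/s².
v² = v₀² + 2aΔx = 8.92² + 2·1.4·96 = 348 → v = 18.7 m/s
t = (v − v₀)/a = (18.7 − 8.92)/1.4 = 6.96 s

Phase 3 (decelerating): v₀ = 18.7 m/s, a = -3.3 m/s².
v = v₀ + at → t = (4.5 − 18.7) / -3.3 = 4.29 s
v² = v₀² + 2aΔx → Δx = (4.5² − 18.7²)/(2·-3.3) = 49.7 m

Phase 4 (accelerating): v₀ = 4.50 m/s, a = 1.5 m/s².
v² = v₀² + 2aΔx = 4.50² + 2·1.5·33 = 119 → v = 10.9 m/s
t = (v − v₀)/a = (10.9 − 4.50)/1.5 = 4.28 s
Final speed = 10.9 m/s

10.92 m/s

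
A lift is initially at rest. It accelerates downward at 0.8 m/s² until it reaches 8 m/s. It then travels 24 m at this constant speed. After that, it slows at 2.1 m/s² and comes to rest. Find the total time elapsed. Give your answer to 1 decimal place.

16.8 s

Phase 1 (accelerating): v₀ = 0 m/s, a = 0.8 m/s².
v = v₀ + at → t = (8 − 0) / 0.8 = 10.0 s
v² = v₀² + 2aΔx → Δx = (8² − 0²)/(2·0.8) = 40.0 m

Phase 2 (constant speed): v₀ = 8.00 m/s, a = 0 m/s².
Constant speed: t = d/v = 24/8.00 = 3.00 s

Phase 3 (decelerating): v₀ = 8.00 m/s, a = -2.1 m/s².
v = v₀ + at → t = (0 − 8.00) / -2.1 = 3.81 s
v² = v₀² + 2aΔx → Δx = (0² − 8.00²)/(2·-2.1) = 15.2 m
Total time = 10.0 + 3.00 + 3.81 = 16.8 s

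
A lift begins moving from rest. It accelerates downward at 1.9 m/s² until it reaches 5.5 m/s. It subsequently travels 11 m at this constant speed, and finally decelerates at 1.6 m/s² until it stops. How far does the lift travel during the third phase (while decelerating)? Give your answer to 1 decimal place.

Phase 1 (accelerating): v₀ = 0 m/s, a = 1.9 m/s².
v = v₀ + at → t = (5.5 − 0) / 1.9 = 2.89 s
v² = v₀² + 2aΔx → Δx = (5.5² − 0²)/(2·1.9) = 7.96 m

Phase 2 (constant speed): v₀ = 5.50 m/s, a = 0 m/s².
Constant speed: t = d/v = 11/5.50 = 2.00 s

Phase 3 (decelerating): v₀ = 5.50 m/s, a = -1.6 m/s².
v = v₀ + at → t = (0 − 5.50) / -1.6 = 3.44 s
v² = v₀² + 2aΔx → Δx = (0² − 5.50²)/(2·-1.6) = 9.45 m
Distance in phase 3 = 9.45 m

9.5 m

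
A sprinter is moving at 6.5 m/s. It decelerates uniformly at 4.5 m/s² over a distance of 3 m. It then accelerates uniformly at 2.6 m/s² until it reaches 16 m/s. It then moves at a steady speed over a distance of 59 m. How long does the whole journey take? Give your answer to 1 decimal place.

8.9 s

Phase 1 (decelerating): v₀ = 6.50 m/s, a = -4.5 m/s².
v² = v₀² + 2aΔx = 6.50² + 2·-4.5·3 = 15.2 → v = 3.91 m/s
t = (v − v₀)/a = (3.91 − 6.50)/-4.5 = 0.577 s

Phase 2 (accelerating): v₀ = 3.91 m/s, a = 2.6 m/s².
v = v₀ + at → t = (16 − 3.91) / 2.6 = 4.65 s
v² = v₀² + 2aΔx → Δx = (16² − 3.91²)/(2·2.6) = 46.3 m

Phase 3 (constant speed): v₀ = 16.0 m/s, a = 0 m/s².
Constant speed: t = d/v = 59/16.0 = 3.69 s
Total time = 0.577 + 4.65 + 3.69 = 8.92 s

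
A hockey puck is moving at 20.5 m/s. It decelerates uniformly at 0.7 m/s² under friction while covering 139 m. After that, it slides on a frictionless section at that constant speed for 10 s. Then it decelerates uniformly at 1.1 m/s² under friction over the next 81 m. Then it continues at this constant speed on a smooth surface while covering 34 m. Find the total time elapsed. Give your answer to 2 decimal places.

30.16 s

Phase 1 (decelerating): v₀ = 20.5 m/s, a = -0.7 m/s².
v² = v₀² + 2aΔx = 20.5² + 2·-0.7·139 = 226 → v = 15.0 m/s
t = (v − v₀)/a = (15.0 − 20.5)/-0.7 = 7.83 s

Phase 2 (constant speed): v₀ = 15.0 m/s, a = 0 m/s².
v = v₀ + at = 15.0 + (0)(10) = 15.0 m/s
Δx = v₀t + ½at² = 15.0·10 + 0.5·0·10² = 150 m

Phase 3 (decelerating): v₀ = 15.0 m/s, a = -1.1 m/s².
v² = v₀² + 2aΔx = 15.0² + 2·-1.1·81 = 47.5 → v = 6.89 m/s
t = (v − v₀)/a = (6.89 − 15.0)/-1.1 = 7.39 s

Phase 4 (constant speed): v₀ = 6.89 m/s, a = 0 m/s².
Constant speed: t = d/v = 34/6.89 = 4.94 s
Total time = 7.83 + 10.0 + 7.39 + 4.94 = 30.2 s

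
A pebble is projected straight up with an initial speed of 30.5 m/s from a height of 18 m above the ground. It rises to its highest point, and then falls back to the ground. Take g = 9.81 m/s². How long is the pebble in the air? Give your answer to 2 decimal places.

6.76 s

Phase 1 (rising): v₀ = 30.5 m/s, a = -9.81 m/s².
v = v₀ + at → t = (0 − 30.5) / -9.81 = 3.11 s
v² = v₀² + 2aΔx → Δx = (0² − 30.5²)/(2·-9.81) = 47.4 m

Phase 2 (falling): v₀ = 0 m/s, a = -9.81 m/s².
Falls 65.4 m from rest: t = √(2·65.4/9.81) = 3.65 s; v = g·t = 35.8 m/s.
Total time = 3.11 + 3.65 = 6.76 s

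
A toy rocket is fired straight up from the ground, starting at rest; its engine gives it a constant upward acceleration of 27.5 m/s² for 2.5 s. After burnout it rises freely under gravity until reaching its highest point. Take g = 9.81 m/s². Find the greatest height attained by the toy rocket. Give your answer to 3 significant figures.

Phase 1 (powered ascent): v₀ = 0 m/s, a = 27.5 m/s².
v = v₀ + at = 0 + (27.5)(2.5) = 68.8 m/s
Δx = v₀t + ½at² = 0·2.5 + 0.5·27.5·2.5² = 85.9 m

Phase 2 (coasting upward): v₀ = 68.8 m/s, a = -9.81 m/s².
v = v₀ + at → t = (0 − 68.8) / -9.81 = 7.01 s
v² = v₀² + 2aΔx → Δx = (0² − 68.8²)/(2·-9.81) = 241 m
Maximum height = 85.9 + 241 = 327 m

327 m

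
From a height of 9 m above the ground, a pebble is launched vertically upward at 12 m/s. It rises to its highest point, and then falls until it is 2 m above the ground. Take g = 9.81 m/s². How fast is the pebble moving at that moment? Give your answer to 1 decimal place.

Phase 1 (rising): v₀ = 12.0 m/s, a = -9.81 m/s².
v = v₀ + at → t = (0 − 12.0) / -9.81 = 1.22 s
v² = v₀² + 2aΔx → Δx = (0² − 12.0²)/(2·-9.81) = 7.34 m

Phase 2 (falling): v₀ = 0 m/s, a = -9.81 m/s².
Falls 14.3 m from rest: t = √(2·14.3/9.81) = 1.71 s; v = g·t = 16.8 m/s.
Final speed = 16.8 m/s

16.8 m/s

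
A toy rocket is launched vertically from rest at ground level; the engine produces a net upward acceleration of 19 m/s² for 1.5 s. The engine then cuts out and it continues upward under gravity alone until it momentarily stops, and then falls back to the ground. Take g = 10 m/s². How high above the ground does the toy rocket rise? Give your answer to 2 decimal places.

Phase 1 (powered ascent): v₀ = 0 m/s, a = 19 m/s².
v = v₀ + at = 0 + (19)(1.5) = 28.5 m/s
Δx = v₀t + ½at² = 0·1.5 + 0.5·19·1.5² = 21.4 m

Phase 2 (coasting upward): v₀ = 28.5 m/s, a = -10 m/s².
v = v₀ + at → t = (0 − 28.5) / -10 = 2.85 s
v² = v₀² + 2aΔx → Δx = (0² − 28.5²)/(2·-10) = 40.6 m
Maximum height = 21.4 + 40.6 = 62.0 m

61.99 m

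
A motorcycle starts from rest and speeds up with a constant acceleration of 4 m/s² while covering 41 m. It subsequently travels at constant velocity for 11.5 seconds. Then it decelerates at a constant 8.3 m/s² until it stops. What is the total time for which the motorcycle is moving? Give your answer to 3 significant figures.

18.2 s

Phase 1 (accelerating): v₀ = 0 m/s, a = 4 m/s².
v² = v₀² + 2aΔx = 0² + 2·4·41 = 328 → v = 18.1 m/s
t = (v − v₀)/a = (18.1 − 0)/4 = 4.53 s

Phase 2 (constant speed): v₀ = 18.1 m/s, a = 0 m/s².
v = v₀ + at = 18.1 + (0)(11.5) = 18.1 m/s
Δx = v₀t + ½at² = 18.1·11.5 + 0.5·0·11.5² = 208 m

Phase 3 (decelerating): v₀ = 18.1 m/s, a = -8.3 m/s².
v = v₀ + at → t = (0 − 18.1) / -8.3 = 2.18 s
v² = v₀² + 2aΔx → Δx = (0² − 18.1²)/(2·-8.3) = 19.8 m
Total time = 4.53 + 11.5 + 2.18 = 18.2 s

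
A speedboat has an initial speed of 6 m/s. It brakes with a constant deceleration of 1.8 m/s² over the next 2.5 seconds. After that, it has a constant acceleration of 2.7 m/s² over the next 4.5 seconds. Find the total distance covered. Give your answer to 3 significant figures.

Phase 1 (decelerating): v₀ = 6.00 m/s, a = -1.8 m/s².
v = v₀ + at = 6.00 + (-1.8)(2.5) = 1.50 m/s
Δx = v₀t + ½at² = 6.00·2.5 + 0.5·-1.8·2.5² = 9.38 m

Phase 2 (accelerating): v₀ = 1.50 m/s, a = 2.7 m/s².
v = v₀ + at = 1.50 + (2.7)(4.5) = 13.7 m/s
Δx = v₀t + ½at² = 1.50·4.5 + 0.5·2.7·4.5² = 34.1 m
Total distance = 9.38 + 34.1 = 43.5 m

43.5 m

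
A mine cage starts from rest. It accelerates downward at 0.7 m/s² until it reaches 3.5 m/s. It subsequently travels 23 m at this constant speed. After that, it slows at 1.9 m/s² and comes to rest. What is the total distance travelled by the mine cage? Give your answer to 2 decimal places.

Phase 1 (accelerating): v₀ = 0 m/s, a = 0.7 m/s².
v = v₀ + at → t = (3.5 − 0) / 0.7 = 5.00 s
v² = v₀² + 2aΔx → Δx = (3.5² − 0²)/(2·0.7) = 8.75 m

Phase 2 (constant speed): v₀ = 3.50 m/s, a = 0 m/s².
Constant speed: t = d/v = 23/3.50 = 6.57 s

Phase 3 (decelerating): v₀ = 3.50 m/s, a = -1.9 m/s².
v = v₀ + at → t = (0 − 3.50) / -1.9 = 1.84 s
v² = v₀² + 2aΔx → Δx = (0² − 3.50²)/(2·-1.9) = 3.22 m
Total distance = 8.75 + 23.0 + 3.22 = 35.0 m

34.97 m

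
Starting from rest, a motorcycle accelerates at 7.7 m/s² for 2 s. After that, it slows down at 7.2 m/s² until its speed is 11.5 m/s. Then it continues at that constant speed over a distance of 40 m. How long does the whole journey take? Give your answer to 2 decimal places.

Phase 1 (accelerating): v₀ = 0 m/s, a = 7.7 m/s².
v = v₀ + at = 0 + (7.7)(2) = 15.4 m/s
Δx = v₀t + ½at² = 0·2 + 0.5·7.7·2² = 15.4 m

Phase 2 (decelerating): v₀ = 15.4 m/s, a = -7.2 m/s².
v = v₀ + at → t = (11.5 − 15.4) / -7.2 = 0.542 s
v² = v₀² + 2aΔx → Δx = (11.5² − 15.4²)/(2·-7.2) = 7.29 m

Phase 3 (constant speed): v₀ = 11.5 m/s, a = 0 m/s².
Constant speed: t = d/v = 40/11.5 = 3.48 s
Total time = 2.00 + 0.542 + 3.48 = 6.02 s

6.02 s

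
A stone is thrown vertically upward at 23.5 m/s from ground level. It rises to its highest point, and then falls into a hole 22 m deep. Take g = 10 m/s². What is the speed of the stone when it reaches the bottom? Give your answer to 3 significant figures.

31.5 m/s

Phase 1 (rising): v₀ = 23.5 m/s, a = -10 m/s².
v = v₀ + at → t = (0 − 23.5) / -10 = 2.35 s
v² = v₀² + 2aΔx → Δx = (0² − 23.5²)/(2·-10) = 27.6 m

Phase 2 (falling): v₀ = 0 m/s, a = -10 m/s².
Falls 49.6 m from rest: t = √(2·49.6/10) = 3.15 s; v = g·t = 31.5 m/s.
Final speed = 31.5 m/s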